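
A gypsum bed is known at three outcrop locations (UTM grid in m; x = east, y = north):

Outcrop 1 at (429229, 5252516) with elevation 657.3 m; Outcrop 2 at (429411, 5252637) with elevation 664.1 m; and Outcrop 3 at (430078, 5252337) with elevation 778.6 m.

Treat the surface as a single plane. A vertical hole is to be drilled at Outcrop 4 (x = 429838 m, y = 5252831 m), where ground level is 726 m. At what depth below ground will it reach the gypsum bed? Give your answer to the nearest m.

Two edge vectors: Outcrop 1→Outcrop 2 = (182, 121, 6.8), Outcrop 1→Outcrop 3 = (849, -179, 121.3).
Normal n = (Outcrop 1→Outcrop 2) × (Outcrop 1→Outcrop 3) = (15894.5, -16303.4, -135307).
So ∂z/∂x = −n_x/n_z = 0.11746990 and ∂z/∂y = −n_y/n_z = −0.12049192.
Intercept c from Outcrop 1: 657.3 − 50421.49 + 632885.73 = 583121.54.
At (429838, 5252831): z_contact = 50493.0 − 632923.7 + 583121.54 = 690.9 m.
Depth below ground = 726 − 690.9 = 35 m.

35 m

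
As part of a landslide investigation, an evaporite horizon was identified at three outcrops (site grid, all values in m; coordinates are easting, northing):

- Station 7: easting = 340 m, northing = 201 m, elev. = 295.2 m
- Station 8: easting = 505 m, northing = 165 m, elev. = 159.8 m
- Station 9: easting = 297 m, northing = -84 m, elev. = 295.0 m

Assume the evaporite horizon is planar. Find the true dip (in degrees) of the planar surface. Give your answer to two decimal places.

Two edge vectors: Station 7→Station 8 = (165, -36, -135.4), Station 7→Station 9 = (-43, -285, -0.2).
Normal n = (Station 7→Station 8) × (Station 7→Station 9) = (-38581.8, 5855.2, -48573).
So ∂z/∂easting = −n_x/n_z = −0.79431 and ∂z/∂northing = −n_y/n_z = 0.12054.
Gradient magnitude |∇z| = √(a² + b²) = √(0.63092 + 0.01453) = 0.80340.
True dip = arctan(0.80340) = 38.78°, dipping toward E (azimuth ≈ 099°).

38.78°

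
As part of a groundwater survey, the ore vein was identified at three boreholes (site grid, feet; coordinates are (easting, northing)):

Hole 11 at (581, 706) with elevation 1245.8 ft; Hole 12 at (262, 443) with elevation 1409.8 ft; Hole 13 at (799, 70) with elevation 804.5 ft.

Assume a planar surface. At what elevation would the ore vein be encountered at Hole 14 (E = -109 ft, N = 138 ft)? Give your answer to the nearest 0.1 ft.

1600.9 ft

Let the plane be z = a·E + b·N + c.
Hole 12−Hole 11: −319a − 263b = 164;  Hole 13−Hole 11: 218a − 636b = −441.3.
Solving gives a = −0.84685, b = 0.40360.
Then c = 1245.8 − a·581 − b·706 = 1452.88.
At (-109, 138): z = 92.3 + 55.7 + 1452.88 = 1600.9 ft.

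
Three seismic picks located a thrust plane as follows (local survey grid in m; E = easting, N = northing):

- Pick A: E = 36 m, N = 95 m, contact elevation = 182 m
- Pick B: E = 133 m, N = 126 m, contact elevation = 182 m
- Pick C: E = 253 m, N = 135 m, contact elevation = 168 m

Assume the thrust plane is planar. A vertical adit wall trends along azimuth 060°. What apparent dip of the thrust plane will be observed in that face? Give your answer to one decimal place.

Let the plane be z = a·E + b·N + c.
Pick B−Pick A: 97a + 31b = 0;  Pick C−Pick A: 217a + 40b = −14.
Solving gives a = −0.15244, b = 0.47699.
Unit vector along 060° is (sin 60°, cos 60°) = (0.8660, 0.5000).
Slope in that direction = a·(0.8660) + b·(0.5000) = 0.10648.
Apparent dip = arctan|0.10648| = 6.1° (true dip is 26.6°, so apparent ≤ true as expected).

6.1°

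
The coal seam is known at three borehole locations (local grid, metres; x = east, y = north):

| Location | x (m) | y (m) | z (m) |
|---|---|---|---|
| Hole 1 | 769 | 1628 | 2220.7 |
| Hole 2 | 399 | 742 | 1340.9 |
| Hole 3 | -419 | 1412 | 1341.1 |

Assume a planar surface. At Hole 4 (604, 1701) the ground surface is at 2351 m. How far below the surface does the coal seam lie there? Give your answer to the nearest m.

176 m

Two edge vectors: Hole 1→Hole 2 = (-370, -886, -879.8), Hole 1→Hole 3 = (-1188, -216, -879.6).
Normal n = (Hole 1→Hole 2) × (Hole 1→Hole 3) = (589288.8, 719750.4, -972648).
So ∂z/∂x = −n_x/n_z = 0.60586 and ∂z/∂y = −n_y/n_z = 0.73999.
Intercept c from Hole 1: 2220.7 − 465.91 − 1204.70 = 550.09.
At (604, 1701): z_contact = 365.9 + 1258.7 + 550.09 = 2174.8 m.
Depth below ground = 2351 − 2174.8 = 176 m.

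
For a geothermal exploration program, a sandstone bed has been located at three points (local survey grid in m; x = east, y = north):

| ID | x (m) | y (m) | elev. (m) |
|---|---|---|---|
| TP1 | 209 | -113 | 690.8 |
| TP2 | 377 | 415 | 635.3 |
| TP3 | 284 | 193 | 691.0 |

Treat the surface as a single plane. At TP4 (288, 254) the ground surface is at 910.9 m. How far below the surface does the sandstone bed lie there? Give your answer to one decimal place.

Two edge vectors: TP1→TP2 = (168, 528, -55.5), TP1→TP3 = (75, 306, 0.2).
Normal n = (TP1→TP2) × (TP1→TP3) = (17088.6, -4196.1, 11808).
So ∂z/∂x = −n_x/n_z = −1.44721 and ∂z/∂y = −n_y/n_z = 0.35536.
Intercept c from TP1: 690.8 + 302.47 + 40.16 = 1033.42.
At (288, 254): z_contact = −416.80 + 90.26 + 1033.42 = 706.89 m.
Depth below ground = 910.9 − 706.89 = 204.0 m.

204.0 m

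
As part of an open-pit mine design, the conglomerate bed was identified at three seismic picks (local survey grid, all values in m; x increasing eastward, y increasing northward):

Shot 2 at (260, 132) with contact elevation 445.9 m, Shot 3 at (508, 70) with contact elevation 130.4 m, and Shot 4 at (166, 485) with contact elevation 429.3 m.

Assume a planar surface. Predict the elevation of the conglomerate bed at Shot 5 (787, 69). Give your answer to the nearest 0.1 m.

Two edge vectors: Shot 2→Shot 3 = (248, -62, -315.5), Shot 2→Shot 4 = (-94, 353, -16.6).
Normal n = (Shot 2→Shot 3) × (Shot 2→Shot 4) = (112400.7, 33773.8, 81716).
So ∂z/∂x = −n_x/n_z = −1.37550 and ∂z/∂y = −n_y/n_z = −0.41331.
Intercept c from Shot 2: 445.9 + 357.63 + 54.56 = 858.09.
At (787, 69): z = −1082.5 − 28.5 + 858.09 = -253.0 m.

-253.0 m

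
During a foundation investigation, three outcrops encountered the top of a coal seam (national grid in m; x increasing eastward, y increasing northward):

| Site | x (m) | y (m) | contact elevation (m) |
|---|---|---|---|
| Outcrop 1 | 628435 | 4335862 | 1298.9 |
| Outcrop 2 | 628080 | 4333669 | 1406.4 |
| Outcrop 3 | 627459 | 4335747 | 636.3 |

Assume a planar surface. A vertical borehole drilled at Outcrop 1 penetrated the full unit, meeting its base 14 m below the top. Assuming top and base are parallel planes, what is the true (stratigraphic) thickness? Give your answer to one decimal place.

11.4 m

Let the plane be z = a·x + b·y + c.
Outcrop 2−Outcrop 1: −355a − 2193b = 107.5;  Outcrop 3−Outcrop 1: −976a − 115b = −662.6.
Solving gives a = 0.69798, b = −0.16201.
|∇z| = √(a²+b²) = 0.71654, so dip δ = arctan(0.71654) = 35.62°.
True thickness = vertical thickness × cos δ = 14 × cos 35.62° = 11.4 m.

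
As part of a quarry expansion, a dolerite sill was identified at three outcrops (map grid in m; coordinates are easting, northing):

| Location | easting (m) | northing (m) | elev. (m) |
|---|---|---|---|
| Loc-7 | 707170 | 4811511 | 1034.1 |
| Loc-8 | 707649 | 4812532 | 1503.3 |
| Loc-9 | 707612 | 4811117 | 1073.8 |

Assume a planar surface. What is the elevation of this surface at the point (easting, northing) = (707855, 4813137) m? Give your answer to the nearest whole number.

1754 m

Two edge vectors: Loc-7→Loc-8 = (479, 1021, 469.2), Loc-7→Loc-9 = (442, -394, 39.7).
Normal n = (Loc-7→Loc-8) × (Loc-7→Loc-9) = (225398.5, 188370.1, -640008).
So ∂z/∂easting = −n_x/n_z = 0.35218075 and ∂z/∂northing = −n_y/n_z = 0.29432460.
Intercept c from Loc-7: 1034.1 − 249051.66 − 1416146.06 = −1664163.62.
At (707855, 4813137): z = 249292.9 + 1416624.6 − 1664163.62 = 1753.9 m.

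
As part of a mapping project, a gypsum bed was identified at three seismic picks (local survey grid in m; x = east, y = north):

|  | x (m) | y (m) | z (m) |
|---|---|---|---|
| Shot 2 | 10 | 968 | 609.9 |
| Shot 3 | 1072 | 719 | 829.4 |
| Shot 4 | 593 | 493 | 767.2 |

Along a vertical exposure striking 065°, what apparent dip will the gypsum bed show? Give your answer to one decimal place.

6.7°

Two edge vectors: Shot 2→Shot 3 = (1062, -249, 219.5), Shot 2→Shot 4 = (583, -475, 157.3).
Normal n = (Shot 2→Shot 3) × (Shot 2→Shot 4) = (65094.8, -39084.1, -359283).
So ∂z/∂x = −n_x/n_z = 0.18118 and ∂z/∂y = −n_y/n_z = −0.10878.
Unit vector along 065° is (sin 65°, cos 65°) = (0.9063, 0.4226).
Slope in that direction = a·(0.9063) + b·(0.4226) = 0.11823.
Apparent dip = arctan|0.11823| = 6.7° (true dip is 11.9°, so apparent ≤ true as expected).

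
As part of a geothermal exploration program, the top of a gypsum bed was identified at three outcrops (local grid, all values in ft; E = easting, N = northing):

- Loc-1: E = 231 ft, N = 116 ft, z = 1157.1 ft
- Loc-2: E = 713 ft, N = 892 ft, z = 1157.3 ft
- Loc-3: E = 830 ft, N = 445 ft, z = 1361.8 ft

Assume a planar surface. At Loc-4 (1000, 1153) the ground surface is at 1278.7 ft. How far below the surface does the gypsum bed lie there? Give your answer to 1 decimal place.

Two edge vectors: Loc-1→Loc-2 = (482, 776, 0.2), Loc-1→Loc-3 = (599, 329, 204.7).
Normal n = (Loc-1→Loc-2) × (Loc-1→Loc-3) = (158781.4, -98545.6, -306246).
So ∂z/∂E = −n_x/n_z = 0.518477 and ∂z/∂N = −n_y/n_z = −0.321786.
Intercept c from Loc-1: 1157.1 − 119.77 + 37.33 = 1074.66.
At (1000, 1153): z_contact = 518.48 − 371.02 + 1074.66 = 1222.12 ft.
Depth below ground = 1278.7 − 1222.12 = 56.6 ft.

56.6 ft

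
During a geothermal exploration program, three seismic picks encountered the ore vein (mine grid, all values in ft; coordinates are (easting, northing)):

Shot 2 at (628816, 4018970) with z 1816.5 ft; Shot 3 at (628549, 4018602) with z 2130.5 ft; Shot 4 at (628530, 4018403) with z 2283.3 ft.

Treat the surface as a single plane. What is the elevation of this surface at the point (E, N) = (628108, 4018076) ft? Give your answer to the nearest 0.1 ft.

2587.4 ft

Let the plane be z = a·E + b·N + c.
Shot 3−Shot 2: −267a − 368b = 314;  Shot 4−Shot 2: −286a − 567b = 466.8.
Solving gives a = −0.135575735, b = −0.754894779.
Then c = 1816.5 − a·628816 − b·4018970 = 3120968.16.
At (628108, 4018076): z = −85156.2 − 3033224.6 + 3120968.16 = 2587.4 ft.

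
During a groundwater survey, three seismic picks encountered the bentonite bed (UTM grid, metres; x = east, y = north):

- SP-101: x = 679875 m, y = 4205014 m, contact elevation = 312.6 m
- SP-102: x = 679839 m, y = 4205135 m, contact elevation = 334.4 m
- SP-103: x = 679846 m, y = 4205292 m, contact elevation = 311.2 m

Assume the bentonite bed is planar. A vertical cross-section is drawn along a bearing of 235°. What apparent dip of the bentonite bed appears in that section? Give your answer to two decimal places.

40.21°

Let the plane be z = a·x + b·y + c.
SP-102−SP-101: −36a + 121b = 21.8;  SP-103−SP-101: −29a + 278b = −1.4.
Solving gives a = −0.95858, b = −0.10503.
Unit vector along 235° is (sin 235°, cos 235°) = (-0.8192, -0.5736).
Slope in that direction = a·(-0.8192) + b·(-0.5736) = 0.84546.
Apparent dip = arctan|0.84546| = 40.21° (true dip is 44.0°, so apparent ≤ true as expected).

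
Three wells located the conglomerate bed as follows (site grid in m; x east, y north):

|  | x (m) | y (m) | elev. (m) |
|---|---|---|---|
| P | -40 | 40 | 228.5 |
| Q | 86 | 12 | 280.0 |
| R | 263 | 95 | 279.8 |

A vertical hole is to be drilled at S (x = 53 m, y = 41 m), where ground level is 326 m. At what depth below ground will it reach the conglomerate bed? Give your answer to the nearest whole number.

Two edge vectors: P→Q = (126, -28, 51.5), P→R = (303, 55, 51.3).
Normal n = (P→Q) × (P→R) = (-4268.9, 9140.7, 15414).
So ∂z/∂x = −n_x/n_z = 0.27695 and ∂z/∂y = −n_y/n_z = −0.59301.
Intercept c from P: 228.5 + 11.08 + 23.72 = 263.30.
At (53, 41): z_contact = 14.7 − 24.3 + 263.30 = 253.7 m.
Depth below ground = 326 − 253.7 = 72 m.

72 m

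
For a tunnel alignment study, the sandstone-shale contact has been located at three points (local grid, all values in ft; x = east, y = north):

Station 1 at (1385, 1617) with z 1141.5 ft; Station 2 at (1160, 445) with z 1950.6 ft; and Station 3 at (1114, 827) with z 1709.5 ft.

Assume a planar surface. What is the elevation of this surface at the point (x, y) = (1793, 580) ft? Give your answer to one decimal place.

Two edge vectors: Station 1→Station 2 = (-225, -1172, 809.1), Station 1→Station 3 = (-271, -790, 568).
Normal n = (Station 1→Station 2) × (Station 1→Station 3) = (-26507, -91466.1, -139862).
So ∂z/∂x = −n_x/n_z = −0.189523 and ∂z/∂y = −n_y/n_z = −0.653974.
Intercept c from Station 1: 1141.5 + 262.49 + 1057.48 = 2461.46.
At (1793, 580): z = −339.8 − 379.3 + 2461.46 = 1742.3 ft.

1742.3 ft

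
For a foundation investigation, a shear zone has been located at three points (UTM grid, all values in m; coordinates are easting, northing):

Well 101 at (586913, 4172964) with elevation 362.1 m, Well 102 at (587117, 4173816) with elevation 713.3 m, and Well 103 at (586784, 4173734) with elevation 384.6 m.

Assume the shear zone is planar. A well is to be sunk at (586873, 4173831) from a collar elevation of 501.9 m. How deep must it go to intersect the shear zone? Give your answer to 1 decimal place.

15.4 m

Two edge vectors: Well 101→Well 102 = (204, 852, 351.2), Well 101→Well 103 = (-129, 770, 22.5).
Normal n = (Well 101→Well 102) × (Well 101→Well 103) = (-251254, -49894.8, 266988).
So ∂z/∂easting = −n_x/n_z = 0.941068512 and ∂z/∂northing = −n_y/n_z = 0.186880309.
Intercept c from Well 101: 362.1 − 552325.34 − 779844.80 = −1331808.05.
At (586873, 4173831): z_contact = 552287.70 + 780006.83 − 1331808.05 = 486.48 m.
Depth below ground = 501.9 − 486.48 = 15.4 m.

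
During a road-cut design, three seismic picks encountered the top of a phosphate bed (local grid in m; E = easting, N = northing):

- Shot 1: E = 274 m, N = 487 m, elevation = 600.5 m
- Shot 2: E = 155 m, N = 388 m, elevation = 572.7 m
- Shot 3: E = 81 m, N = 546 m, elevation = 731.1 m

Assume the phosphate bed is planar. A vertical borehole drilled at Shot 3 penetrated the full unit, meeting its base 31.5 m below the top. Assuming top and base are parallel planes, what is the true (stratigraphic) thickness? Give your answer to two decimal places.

23.30 m

Two edge vectors: Shot 1→Shot 2 = (-119, -99, -27.8), Shot 1→Shot 3 = (-193, 59, 130.6).
Normal n = (Shot 1→Shot 2) × (Shot 1→Shot 3) = (-11289.2, 20906.8, -26128).
So ∂z/∂E = −n_x/n_z = −0.43207 and ∂z/∂N = −n_y/n_z = 0.80017.
|∇z| = √(a²+b²) = 0.90937, so dip δ = arctan(0.90937) = 42.28°.
True thickness = vertical thickness × cos δ = 31.5 × cos 42.28° = 23.30 m.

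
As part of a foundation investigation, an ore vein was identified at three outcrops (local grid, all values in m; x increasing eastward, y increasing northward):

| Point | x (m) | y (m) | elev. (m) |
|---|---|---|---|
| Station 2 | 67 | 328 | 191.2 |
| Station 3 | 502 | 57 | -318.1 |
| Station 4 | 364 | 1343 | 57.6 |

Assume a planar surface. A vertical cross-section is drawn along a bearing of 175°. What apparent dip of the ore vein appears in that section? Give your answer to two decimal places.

Let the plane be z = a·x + b·y + c.
Station 3−Station 2: 435a − 271b = −509.3;  Station 4−Station 2: 297a + 1015b = −133.6.
Solving gives a = −1.05964, b = 0.17844.
Unit vector along 175° is (sin 175°, cos 175°) = (0.0872, -0.9962).
Slope in that direction = a·(0.0872) + b·(-0.9962) = −0.27011.
Apparent dip = arctan|0.27011| = 15.12° (true dip is 47.1°, so apparent ≤ true as expected).

15.12°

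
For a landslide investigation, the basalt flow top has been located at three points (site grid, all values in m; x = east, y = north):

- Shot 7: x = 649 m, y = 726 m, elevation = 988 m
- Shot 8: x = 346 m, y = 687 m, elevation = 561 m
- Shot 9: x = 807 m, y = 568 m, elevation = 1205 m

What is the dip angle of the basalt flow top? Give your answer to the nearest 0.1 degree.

54.6°

Let the plane be z = a·x + b·y + c.
Shot 8−Shot 7: −303a − 39b = −427;  Shot 9−Shot 7: 158a − 158b = 217.
Solving gives a = 1.40516, b = 0.03174.
Gradient magnitude |∇z| = √(a² + b²) = √(1.97446 + 0.00101) = 1.40551.
True dip = arctan(1.40551) = 54.6°, dipping toward W (azimuth ≈ 269°).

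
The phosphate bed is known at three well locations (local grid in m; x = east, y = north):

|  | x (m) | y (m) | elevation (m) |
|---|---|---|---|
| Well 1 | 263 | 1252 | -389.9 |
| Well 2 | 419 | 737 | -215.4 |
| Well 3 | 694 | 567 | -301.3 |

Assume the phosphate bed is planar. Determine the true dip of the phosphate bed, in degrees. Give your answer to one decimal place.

Let the plane be z = a·x + b·y + c.
Well 2−Well 1: 156a − 515b = 174.5;  Well 3−Well 1: 431a − 685b = 88.6.
Solving gives a = −0.64205, b = −0.53332.
Gradient magnitude |∇z| = √(a² + b²) = √(0.41223 + 0.28443) = 0.83466.
True dip = arctan(0.83466) = 39.9°, dipping toward NE (azimuth ≈ 050°).

39.9°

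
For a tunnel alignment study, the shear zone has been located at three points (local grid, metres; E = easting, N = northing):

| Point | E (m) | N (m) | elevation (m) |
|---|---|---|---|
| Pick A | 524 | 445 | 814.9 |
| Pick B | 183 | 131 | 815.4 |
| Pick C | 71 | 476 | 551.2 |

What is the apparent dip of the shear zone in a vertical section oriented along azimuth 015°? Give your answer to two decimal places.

Two edge vectors: Pick A→Pick B = (-341, -314, 0.5), Pick A→Pick C = (-453, 31, -263.7).
Normal n = (Pick A→Pick B) × (Pick A→Pick C) = (82786.3, -90148.2, -152813).
So ∂z/∂E = −n_x/n_z = 0.54175 and ∂z/∂N = −n_y/n_z = −0.58992.
Unit vector along 015° is (sin 15°, cos 15°) = (0.2588, 0.9659).
Slope in that direction = a·(0.2588) + b·(0.9659) = −0.42961.
Apparent dip = arctan|0.42961| = 23.25° (true dip is 38.7°, so apparent ≤ true as expected).

23.25°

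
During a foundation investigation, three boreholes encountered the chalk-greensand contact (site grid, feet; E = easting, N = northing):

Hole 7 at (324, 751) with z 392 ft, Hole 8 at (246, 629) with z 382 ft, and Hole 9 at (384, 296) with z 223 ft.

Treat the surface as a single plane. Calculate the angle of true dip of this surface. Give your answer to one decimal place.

Let the plane be z = a·E + b·N + c.
Hole 8−Hole 7: −78a − 122b = −10;  Hole 9−Hole 7: 60a − 455b = −169.
Solving gives a = −0.37533, b = 0.32193.
Gradient magnitude |∇z| = √(a² + b²) = √(0.14087 + 0.10364) = 0.49449.
True dip = arctan(0.49449) = 26.3°, dipping toward SE (azimuth ≈ 131°).

26.3°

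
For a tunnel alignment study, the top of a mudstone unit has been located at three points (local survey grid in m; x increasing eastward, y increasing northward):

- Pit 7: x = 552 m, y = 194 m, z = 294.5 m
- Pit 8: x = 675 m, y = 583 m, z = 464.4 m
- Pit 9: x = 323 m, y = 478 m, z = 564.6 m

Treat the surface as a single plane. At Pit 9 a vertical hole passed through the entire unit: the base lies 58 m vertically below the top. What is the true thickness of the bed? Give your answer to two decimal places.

Let the plane be z = a·x + b·y + c.
Pit 8−Pit 7: 123a + 389b = 169.9;  Pit 9−Pit 7: −229a + 284b = 270.1.
Solving gives a = −0.45816, b = 0.58163.
|∇z| = √(a²+b²) = 0.74040, so dip δ = arctan(0.74040) = 36.52°.
True thickness = vertical thickness × cos δ = 58 × cos 36.52° = 46.61 m.

46.61 m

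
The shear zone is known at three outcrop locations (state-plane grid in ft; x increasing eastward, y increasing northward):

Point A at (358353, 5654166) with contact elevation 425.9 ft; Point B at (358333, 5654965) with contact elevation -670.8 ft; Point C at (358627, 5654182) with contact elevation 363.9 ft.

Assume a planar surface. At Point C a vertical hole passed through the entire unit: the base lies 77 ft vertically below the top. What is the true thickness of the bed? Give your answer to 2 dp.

Two edge vectors: Point A→Point B = (-20, 799, -1096.7), Point A→Point C = (274, 16, -62).
Normal n = (Point A→Point B) × (Point A→Point C) = (-31990.8, -301735.8, -219246).
So ∂z/∂x = −n_x/n_z = −0.14591 and ∂z/∂y = −n_y/n_z = −1.37624.
|∇z| = √(a²+b²) = 1.38396, so dip δ = arctan(1.38396) = 54.15°.
True thickness = vertical thickness × cos δ = 77 × cos 54.15° = 45.10 ft.

45.10 ft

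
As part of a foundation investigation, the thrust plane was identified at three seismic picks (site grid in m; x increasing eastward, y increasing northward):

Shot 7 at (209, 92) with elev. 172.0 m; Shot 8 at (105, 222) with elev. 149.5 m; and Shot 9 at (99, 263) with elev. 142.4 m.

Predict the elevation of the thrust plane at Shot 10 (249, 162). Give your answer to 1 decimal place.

Let the plane be z = a·x + b·y + c.
Shot 8−Shot 7: −104a + 130b = −22.5;  Shot 9−Shot 7: −110a + 171b = −29.6.
Solving gives a = −0.00014, b = −0.17319.
Then c = 172 − a·209 − b·92 = 187.96.
At (249, 162): z = −0.0 − 28.1 + 187.96 = 159.9 m.

159.9 m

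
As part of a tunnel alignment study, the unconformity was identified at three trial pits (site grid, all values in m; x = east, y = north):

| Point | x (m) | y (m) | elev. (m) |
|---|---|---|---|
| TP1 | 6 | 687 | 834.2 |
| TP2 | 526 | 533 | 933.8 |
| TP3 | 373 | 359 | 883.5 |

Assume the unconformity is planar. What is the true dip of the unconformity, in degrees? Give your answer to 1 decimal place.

13.5°

Let the plane be z = a·x + b·y + c.
TP2−TP1: 520a − 154b = 99.6;  TP3−TP1: 367a − 328b = 49.3.
Solving gives a = 0.21989, b = 0.09573.
Gradient magnitude |∇z| = √(a² + b²) = √(0.04835 + 0.00916) = 0.23982.
True dip = arctan(0.23982) = 13.5°, dipping toward WSW (azimuth ≈ 246°).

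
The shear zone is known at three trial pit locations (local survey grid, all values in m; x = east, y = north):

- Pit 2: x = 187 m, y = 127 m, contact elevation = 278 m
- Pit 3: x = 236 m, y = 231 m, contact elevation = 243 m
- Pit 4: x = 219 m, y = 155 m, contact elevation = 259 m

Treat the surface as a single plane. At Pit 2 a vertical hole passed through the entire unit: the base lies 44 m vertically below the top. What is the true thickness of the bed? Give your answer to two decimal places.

39.06 m

Let the plane be z = a·x + b·y + c.
Pit 3−Pit 2: 49a + 104b = −35;  Pit 4−Pit 2: 32a + 28b = −19.
Solving gives a = −0.50920, b = −0.09663.
|∇z| = √(a²+b²) = 0.51829, so dip δ = arctan(0.51829) = 27.40°.
True thickness = vertical thickness × cos δ = 44 × cos 27.40° = 39.06 m.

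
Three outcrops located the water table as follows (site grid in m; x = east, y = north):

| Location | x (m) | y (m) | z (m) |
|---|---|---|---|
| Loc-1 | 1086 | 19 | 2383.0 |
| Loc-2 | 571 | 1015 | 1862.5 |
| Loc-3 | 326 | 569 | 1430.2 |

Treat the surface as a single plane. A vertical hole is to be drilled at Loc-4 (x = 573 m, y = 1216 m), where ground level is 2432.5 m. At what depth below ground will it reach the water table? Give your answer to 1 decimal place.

Let the plane be z = a·x + b·y + c.
Loc-2−Loc-1: −515a + 996b = −520.5;  Loc-3−Loc-1: −760a + 550b = −952.8.
Solving gives a = 1.398986, b = 0.200781.
Then c = 2383 − a·1086 − b·19 = 859.89.
At (573, 1216): z_contact = 801.62 + 244.15 + 859.89 = 1905.65 m.
Depth below ground = 2432.5 − 1905.65 = 526.8 m.

526.8 m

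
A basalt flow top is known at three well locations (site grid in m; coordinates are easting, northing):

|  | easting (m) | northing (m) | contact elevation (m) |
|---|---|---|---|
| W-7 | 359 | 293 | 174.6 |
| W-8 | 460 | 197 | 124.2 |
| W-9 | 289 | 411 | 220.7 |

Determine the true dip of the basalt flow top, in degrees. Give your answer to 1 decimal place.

20.0°

Let the plane be z = a·easting + b·northing + c.
W-8−W-7: 101a − 96b = −50.4;  W-9−W-7: −70a + 118b = 46.1.
Solving gives a = −0.29273, b = 0.21703.
Gradient magnitude |∇z| = √(a² + b²) = √(0.08569 + 0.04710) = 0.36440.
True dip = arctan(0.36440) = 20.0°, dipping toward SE (azimuth ≈ 127°).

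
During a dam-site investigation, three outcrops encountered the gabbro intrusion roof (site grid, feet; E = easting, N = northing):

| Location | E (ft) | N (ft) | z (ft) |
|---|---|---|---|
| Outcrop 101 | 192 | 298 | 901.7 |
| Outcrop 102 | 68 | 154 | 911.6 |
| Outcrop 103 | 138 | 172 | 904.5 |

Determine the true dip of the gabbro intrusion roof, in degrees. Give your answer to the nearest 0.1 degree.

6.3°

Let the plane be z = a·E + b·N + c.
Outcrop 102−Outcrop 101: −124a − 144b = 9.9;  Outcrop 103−Outcrop 101: −54a − 126b = 2.8.
Solving gives a = −0.10757, b = 0.02388.
Gradient magnitude |∇z| = √(a² + b²) = √(0.01157 + 0.00057) = 0.11019.
True dip = arctan(0.11019) = 6.3°, dipping toward ESE (azimuth ≈ 103°).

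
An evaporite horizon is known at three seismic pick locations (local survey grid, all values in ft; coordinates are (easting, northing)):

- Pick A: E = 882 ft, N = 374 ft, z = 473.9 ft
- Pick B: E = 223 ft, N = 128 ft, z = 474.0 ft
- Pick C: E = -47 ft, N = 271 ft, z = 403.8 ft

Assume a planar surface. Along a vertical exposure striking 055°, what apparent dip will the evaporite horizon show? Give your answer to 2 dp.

4.42°

Two edge vectors: Pick A→Pick B = (-659, -246, 0.1), Pick A→Pick C = (-929, -103, -70.1).
Normal n = (Pick A→Pick B) × (Pick A→Pick C) = (17254.9, -46288.8, -160657).
So ∂z/∂E = −n_x/n_z = 0.10740 and ∂z/∂N = −n_y/n_z = −0.28812.
Unit vector along 055° is (sin 55°, cos 55°) = (0.8192, 0.5736).
Slope in that direction = a·(0.8192) + b·(0.5736) = −0.07728.
Apparent dip = arctan|0.07728| = 4.42° (true dip is 17.1°, so apparent ≤ true as expected).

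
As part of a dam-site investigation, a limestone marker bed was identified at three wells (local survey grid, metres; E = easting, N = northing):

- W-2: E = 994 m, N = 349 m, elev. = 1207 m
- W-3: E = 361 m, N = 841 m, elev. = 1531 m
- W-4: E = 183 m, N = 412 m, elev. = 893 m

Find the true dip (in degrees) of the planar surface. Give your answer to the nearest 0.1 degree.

Let the plane be z = a·E + b·N + c.
W-3−W-2: −633a + 492b = 324;  W-4−W-2: −811a + 63b = −314.
Solving gives a = 0.48701, b = 1.28511.
Gradient magnitude |∇z| = √(a² + b²) = √(0.23718 + 1.65151) = 1.37430.
True dip = arctan(1.37430) = 54.0°, dipping toward SSW (azimuth ≈ 201°).

54.0°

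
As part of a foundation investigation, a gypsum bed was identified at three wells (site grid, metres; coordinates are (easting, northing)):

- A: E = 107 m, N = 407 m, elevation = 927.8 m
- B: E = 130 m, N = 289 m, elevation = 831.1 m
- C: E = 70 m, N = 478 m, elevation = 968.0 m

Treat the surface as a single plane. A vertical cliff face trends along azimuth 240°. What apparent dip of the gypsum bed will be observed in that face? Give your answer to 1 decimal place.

49.2°

Two edge vectors: A→B = (23, -118, -96.7), A→C = (-37, 71, 40.2).
Normal n = (A→B) × (A→C) = (2122.1, 2653.3, -2733).
So ∂z/∂E = −n_x/n_z = 0.77647 and ∂z/∂N = −n_y/n_z = 0.97084.
Unit vector along 240° is (sin 240°, cos 240°) = (-0.8660, -0.5000).
Slope in that direction = a·(-0.8660) + b·(-0.5000) = −1.15786.
Apparent dip = arctan|1.15786| = 49.2° (true dip is 51.2°, so apparent ≤ true as expected).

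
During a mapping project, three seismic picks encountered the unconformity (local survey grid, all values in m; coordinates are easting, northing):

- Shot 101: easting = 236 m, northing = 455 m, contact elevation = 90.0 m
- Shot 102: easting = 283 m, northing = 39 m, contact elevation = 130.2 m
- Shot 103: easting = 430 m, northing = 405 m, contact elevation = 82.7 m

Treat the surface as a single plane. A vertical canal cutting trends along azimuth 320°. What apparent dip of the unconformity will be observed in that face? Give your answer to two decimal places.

2.19°

Let the plane be z = a·easting + b·northing + c.
Shot 102−Shot 101: 47a − 416b = 40.2;  Shot 103−Shot 101: 194a − 50b = −7.3.
Solving gives a = −0.06441, b = −0.10391.
Unit vector along 320° is (sin 320°, cos 320°) = (-0.6428, 0.7660).
Slope in that direction = a·(-0.6428) + b·(0.7660) = −0.03820.
Apparent dip = arctan|0.03820| = 2.19° (true dip is 7.0°, so apparent ≤ true as expected).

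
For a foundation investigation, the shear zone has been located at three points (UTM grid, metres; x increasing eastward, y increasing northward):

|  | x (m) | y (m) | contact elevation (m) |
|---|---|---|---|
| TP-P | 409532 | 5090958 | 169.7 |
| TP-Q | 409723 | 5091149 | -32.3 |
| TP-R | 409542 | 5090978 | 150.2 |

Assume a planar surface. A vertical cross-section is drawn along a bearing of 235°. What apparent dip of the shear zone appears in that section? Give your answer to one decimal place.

Two edge vectors: TP-P→TP-Q = (191, 191, -202), TP-P→TP-R = (10, 20, -19.5).
Normal n = (TP-P→TP-Q) × (TP-P→TP-R) = (315.5, 1704.5, 1910).
So ∂z/∂x = −n_x/n_z = −0.16518 and ∂z/∂y = −n_y/n_z = −0.89241.
Unit vector along 235° is (sin 235°, cos 235°) = (-0.8192, -0.5736).
Slope in that direction = a·(-0.8192) + b·(-0.5736) = 0.64717.
Apparent dip = arctan|0.64717| = 32.9° (true dip is 42.2°, so apparent ≤ true as expected).

32.9°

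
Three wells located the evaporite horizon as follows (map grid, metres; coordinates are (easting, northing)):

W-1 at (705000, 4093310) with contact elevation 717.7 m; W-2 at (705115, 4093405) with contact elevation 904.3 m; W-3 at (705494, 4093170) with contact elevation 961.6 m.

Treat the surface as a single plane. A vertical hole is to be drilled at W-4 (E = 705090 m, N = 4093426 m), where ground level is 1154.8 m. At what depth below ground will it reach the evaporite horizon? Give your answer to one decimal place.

248.7 m

Two edge vectors: W-1→W-2 = (115, 95, 186.6), W-1→W-3 = (494, -140, 243.9).
Normal n = (W-1→W-2) × (W-1→W-3) = (49294.5, 64131.9, -63030).
So ∂z/∂E = −n_x/n_z = 0.782079962 and ∂z/∂N = −n_y/n_z = 1.017482151.
Intercept c from W-1: 717.7 − 551366.37 − 4164869.86 = −4715518.54.
At (705090, 4093426): z_contact = 551436.76 + 4164987.89 − 4715518.54 = 906.12 m.
Depth below ground = 1154.8 − 906.12 = 248.7 m.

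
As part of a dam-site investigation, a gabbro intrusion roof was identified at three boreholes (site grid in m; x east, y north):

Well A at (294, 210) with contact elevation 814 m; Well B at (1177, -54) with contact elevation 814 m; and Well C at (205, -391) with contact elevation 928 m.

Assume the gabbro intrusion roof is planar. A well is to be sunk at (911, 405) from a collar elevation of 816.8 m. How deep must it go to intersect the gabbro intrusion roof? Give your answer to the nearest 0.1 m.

71.7 m

Let the plane be z = a·x + b·y + c.
Well B−Well A: 883a − 264b = 0;  Well C−Well A: −89a − 601b = 114.
Solving gives a = −0.054307, b = −0.181642.
Then c = 814 − a·294 − b·210 = 868.11.
At (911, 405): z_contact = −49.47 − 73.56 + 868.11 = 745.07 m.
Depth below ground = 816.8 − 745.07 = 71.7 m.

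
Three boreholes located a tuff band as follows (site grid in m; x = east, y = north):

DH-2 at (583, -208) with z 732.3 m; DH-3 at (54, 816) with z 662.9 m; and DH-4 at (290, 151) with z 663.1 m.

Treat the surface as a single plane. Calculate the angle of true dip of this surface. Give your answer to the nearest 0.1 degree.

23.9°

Let the plane be z = a·x + b·y + c.
DH-3−DH-2: −529a + 1024b = −69.4;  DH-4−DH-2: −293a + 359b = −69.2.
Solving gives a = 0.41723, b = 0.14777.
Gradient magnitude |∇z| = √(a² + b²) = √(0.17408 + 0.02184) = 0.44263.
True dip = arctan(0.44263) = 23.9°, dipping toward WSW (azimuth ≈ 250°).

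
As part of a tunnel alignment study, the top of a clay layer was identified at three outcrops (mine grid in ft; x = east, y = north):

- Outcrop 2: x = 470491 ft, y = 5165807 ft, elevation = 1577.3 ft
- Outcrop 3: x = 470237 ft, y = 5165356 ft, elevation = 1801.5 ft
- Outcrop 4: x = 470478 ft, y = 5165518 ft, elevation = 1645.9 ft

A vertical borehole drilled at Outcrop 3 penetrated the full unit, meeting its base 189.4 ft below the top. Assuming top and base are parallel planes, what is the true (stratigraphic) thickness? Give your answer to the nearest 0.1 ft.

166.3 ft

Let the plane be z = a·x + b·y + c.
Outcrop 3−Outcrop 2: −254a − 451b = 224.2;  Outcrop 4−Outcrop 2: −13a − 289b = 68.6.
Solving gives a = −0.50124, b = −0.21482.
|∇z| = √(a²+b²) = 0.54533, so dip δ = arctan(0.54533) = 28.61°.
True thickness = vertical thickness × cos δ = 189.4 × cos 28.61° = 166.3 ft.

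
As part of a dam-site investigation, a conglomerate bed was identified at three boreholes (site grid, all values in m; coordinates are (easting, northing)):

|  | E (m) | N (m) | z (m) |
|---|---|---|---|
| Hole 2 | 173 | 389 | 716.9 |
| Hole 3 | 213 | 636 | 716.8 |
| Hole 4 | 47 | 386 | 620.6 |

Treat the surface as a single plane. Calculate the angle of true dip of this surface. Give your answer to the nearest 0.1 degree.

Two edge vectors: Hole 2→Hole 3 = (40, 247, -0.1), Hole 2→Hole 4 = (-126, -3, -96.3).
Normal n = (Hole 2→Hole 3) × (Hole 2→Hole 4) = (-23786.4, 3864.6, 31002).
So ∂z/∂E = −n_x/n_z = 0.76725 and ∂z/∂N = −n_y/n_z = −0.12466.
Gradient magnitude |∇z| = √(a² + b²) = √(0.58868 + 0.01554) = 0.77731.
True dip = arctan(0.77731) = 37.9°, dipping toward W (azimuth ≈ 279°).

37.9°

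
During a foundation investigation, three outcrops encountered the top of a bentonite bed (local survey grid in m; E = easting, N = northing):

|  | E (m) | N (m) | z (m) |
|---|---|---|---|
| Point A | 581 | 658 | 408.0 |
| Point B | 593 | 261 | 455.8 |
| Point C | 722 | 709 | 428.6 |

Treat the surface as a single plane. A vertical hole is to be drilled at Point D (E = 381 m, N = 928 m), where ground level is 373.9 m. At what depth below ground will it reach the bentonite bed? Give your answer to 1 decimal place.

34.4 m

Two edge vectors: Point A→Point B = (12, -397, 47.8), Point A→Point C = (141, 51, 20.6).
Normal n = (Point A→Point B) × (Point A→Point C) = (-10616, 6492.6, 56589).
So ∂z/∂E = −n_x/n_z = 0.18760 and ∂z/∂N = −n_y/n_z = −0.11473.
Intercept c from Point A: 408 − 108.99 + 75.49 = 374.50.
At (381, 928): z_contact = 71.47 − 106.47 + 374.50 = 339.50 m.
Depth below ground = 373.9 − 339.50 = 34.4 m.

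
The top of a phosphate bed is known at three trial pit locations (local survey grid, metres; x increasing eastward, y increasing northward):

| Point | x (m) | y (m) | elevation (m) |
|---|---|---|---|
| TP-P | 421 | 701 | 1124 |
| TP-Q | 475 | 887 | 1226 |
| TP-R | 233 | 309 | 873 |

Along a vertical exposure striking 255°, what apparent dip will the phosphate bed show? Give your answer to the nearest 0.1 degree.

29.9°

Two edge vectors: TP-P→TP-Q = (54, 186, 102), TP-P→TP-R = (-188, -392, -251).
Normal n = (TP-P→TP-Q) × (TP-P→TP-R) = (-6702, -5622, 13800).
So ∂z/∂x = −n_x/n_z = 0.48565 and ∂z/∂y = −n_y/n_z = 0.40739.
Unit vector along 255° is (sin 255°, cos 255°) = (-0.9659, -0.2588).
Slope in that direction = a·(-0.9659) + b·(-0.2588) = −0.57454.
Apparent dip = arctan|0.57454| = 29.9° (true dip is 32.4°, so apparent ≤ true as expected).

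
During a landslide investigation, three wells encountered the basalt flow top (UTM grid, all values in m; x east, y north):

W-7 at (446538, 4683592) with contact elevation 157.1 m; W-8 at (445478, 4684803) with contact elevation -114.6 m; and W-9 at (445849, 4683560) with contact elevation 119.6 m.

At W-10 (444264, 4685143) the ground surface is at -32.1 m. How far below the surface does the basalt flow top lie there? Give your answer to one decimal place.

Two edge vectors: W-7→W-8 = (-1060, 1211, -271.7), W-7→W-9 = (-689, -32, -37.5).
Normal n = (W-7→W-8) × (W-7→W-9) = (-54106.9, 147451.3, 868299).
So ∂z/∂x = −n_x/n_z = 0.062313673 and ∂z/∂y = −n_y/n_z = −0.169816273.
Intercept c from W-7: 157.1 − 27825.42 + 795350.14 = 767681.81.
At (444264, 4685143): z_contact = 27683.72 − 795613.52 + 767681.81 = -247.99 m.
Depth below ground = -32.1 − (-247.99) = 215.9 m.

215.9 m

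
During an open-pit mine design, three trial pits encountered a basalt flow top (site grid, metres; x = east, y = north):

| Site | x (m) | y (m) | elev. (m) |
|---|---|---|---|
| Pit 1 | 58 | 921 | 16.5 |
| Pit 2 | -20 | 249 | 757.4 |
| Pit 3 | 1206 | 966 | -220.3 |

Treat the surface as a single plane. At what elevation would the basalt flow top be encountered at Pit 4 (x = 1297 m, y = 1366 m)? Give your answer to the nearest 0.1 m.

-668.6 m

Let the plane be z = a·x + b·y + c.
Pit 2−Pit 1: −78a − 672b = 740.9;  Pit 3−Pit 1: 1148a + 45b = −236.8.
Solving gives a = −0.163799, b = −1.083517.
Then c = 16.5 − a·58 − b·921 = 1023.92.
At (1297, 1366): z = −212.4 − 1480.1 + 1023.92 = -668.6 m.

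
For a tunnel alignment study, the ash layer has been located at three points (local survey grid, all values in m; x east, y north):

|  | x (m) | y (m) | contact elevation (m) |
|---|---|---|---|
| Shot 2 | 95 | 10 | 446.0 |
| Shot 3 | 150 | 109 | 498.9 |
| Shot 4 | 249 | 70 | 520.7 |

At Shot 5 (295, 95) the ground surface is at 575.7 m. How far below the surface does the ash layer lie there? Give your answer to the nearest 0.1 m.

30.3 m

Two edge vectors: Shot 2→Shot 3 = (55, 99, 52.9), Shot 2→Shot 4 = (154, 60, 74.7).
Normal n = (Shot 2→Shot 3) × (Shot 2→Shot 4) = (4221.3, 4038.1, -11946).
So ∂z/∂x = −n_x/n_z = 0.35337 and ∂z/∂y = −n_y/n_z = 0.33803.
Intercept c from Shot 2: 446 − 33.57 − 3.38 = 409.05.
At (295, 95): z_contact = 104.24 + 32.11 + 409.05 = 545.41 m.
Depth below ground = 575.7 − 545.41 = 30.3 m.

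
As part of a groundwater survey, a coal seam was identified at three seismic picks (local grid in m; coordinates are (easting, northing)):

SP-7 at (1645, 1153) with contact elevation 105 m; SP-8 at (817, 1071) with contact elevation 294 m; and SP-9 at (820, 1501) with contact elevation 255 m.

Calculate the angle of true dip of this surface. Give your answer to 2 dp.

13.33°

Two edge vectors: SP-7→SP-8 = (-828, -82, 189), SP-7→SP-9 = (-825, 348, 150).
Normal n = (SP-7→SP-8) × (SP-7→SP-9) = (-78072, -31725, -355794).
So ∂z/∂E = −n_x/n_z = −0.21943 and ∂z/∂N = −n_y/n_z = −0.08917.
Gradient magnitude |∇z| = √(a² + b²) = √(0.04815 + 0.00795) = 0.23686.
True dip = arctan(0.23686) = 13.33°, dipping toward ENE (azimuth ≈ 068°).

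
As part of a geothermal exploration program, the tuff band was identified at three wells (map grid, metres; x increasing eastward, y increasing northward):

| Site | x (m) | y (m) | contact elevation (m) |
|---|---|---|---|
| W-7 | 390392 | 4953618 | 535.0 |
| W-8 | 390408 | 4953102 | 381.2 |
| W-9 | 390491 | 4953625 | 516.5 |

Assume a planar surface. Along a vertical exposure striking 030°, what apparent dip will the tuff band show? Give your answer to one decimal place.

Let the plane be z = a·x + b·y + c.
W-8−W-7: 16a − 516b = −153.8;  W-9−W-7: 99a + 7b = −18.5.
Solving gives a = −0.20749, b = 0.29163.
Unit vector along 030° is (sin 30°, cos 30°) = (0.5000, 0.8660).
Slope in that direction = a·(0.5000) + b·(0.8660) = 0.14881.
Apparent dip = arctan|0.14881| = 8.5° (true dip is 19.7°, so apparent ≤ true as expected).

8.5°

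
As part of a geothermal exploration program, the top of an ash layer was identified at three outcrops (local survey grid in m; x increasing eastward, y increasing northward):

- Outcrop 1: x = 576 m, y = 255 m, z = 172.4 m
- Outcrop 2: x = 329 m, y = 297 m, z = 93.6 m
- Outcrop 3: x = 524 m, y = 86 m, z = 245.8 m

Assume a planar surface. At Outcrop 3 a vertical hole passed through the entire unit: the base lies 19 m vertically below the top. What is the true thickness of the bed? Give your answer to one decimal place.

16.6 m

Let the plane be z = a·x + b·y + c.
Outcrop 2−Outcrop 1: −247a + 42b = −78.8;  Outcrop 3−Outcrop 1: −52a − 169b = 73.4.
Solving gives a = 0.23299, b = −0.50601.
|∇z| = √(a²+b²) = 0.55707, so dip δ = arctan(0.55707) = 29.12°.
True thickness = vertical thickness × cos δ = 19 × cos 29.12° = 16.6 m.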